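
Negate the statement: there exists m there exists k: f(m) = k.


Negation flips each quantifier (∀↔∃) and negates the inner predicate.
¬(there exists m there exists k: φ) = for all m for all k: ¬φ.

for all m for all k: NOT(f(m) = k)


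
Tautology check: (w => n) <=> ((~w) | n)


Build the truth table over {n, w}:
n | w | φ
---------
False | False | True
True | False | True
False | True | True
True | True | True
Every row evaluates to true.

Yes, it is a tautology.


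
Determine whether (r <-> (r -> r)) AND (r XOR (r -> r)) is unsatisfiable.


Truth table over {r}:
r | φ
-----
F | F
T | F
Every row is false.

Yes, it is a contradiction.


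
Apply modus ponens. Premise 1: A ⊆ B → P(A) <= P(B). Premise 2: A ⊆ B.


Modus ponens: from (P → Q) and P, infer Q.
P = 'A ⊆ B' is asserted, and P → Q holds, so Q follows.

P(A) <= P(B).


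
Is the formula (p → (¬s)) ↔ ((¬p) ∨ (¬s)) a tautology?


Build the truth table over {p, s}:
p | s | φ
---------
F | F | T
T | F | T
F | T | T
T | T | T
Every row evaluates to true.

Yes, it is a tautology.


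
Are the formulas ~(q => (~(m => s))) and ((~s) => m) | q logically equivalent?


Compare truth tables:
m | q | s | φ | ψ
-----------------
False | False | False | False | False
True | False | False | False | True
False | True | False | True | True
True | True | False | False | True
False | False | True | False | True
True | False | True | False | True
False | True | True | True | True
True | True | True | True | True
They differ at row 2 (m=True, q=False, s=False): φ=False but ψ=True.

No, they are not logically equivalent.


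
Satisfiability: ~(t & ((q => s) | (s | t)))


Search for a satisfying assignment over {q, s, t}.
Try q=False, s=False, t=False: the formula evaluates to True.
A satisfying assignment exists.

Satisfiable.


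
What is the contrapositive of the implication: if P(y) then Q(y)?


The contrapositive of (P → Q) is (¬Q → ¬P); it is logically equivalent to the original.
Here P = 'P(y)' and Q = 'Q(y)'.

If not (Q(y)), then not (P(y)).


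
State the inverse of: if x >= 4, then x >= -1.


The inverse of (P → Q) is (¬P → ¬Q). It is equivalent to the converse, not to the original.
Here P = 'x >= 4' and Q = 'x >= -1'.

If not (x >= 4), then not (x >= -1).


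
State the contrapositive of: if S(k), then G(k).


The contrapositive of (P → Q) is (¬Q → ¬P); it is logically equivalent to the original.
Here P = 'S(k)' and Q = 'G(k)'.

If not (G(k)), then not (S(k)).


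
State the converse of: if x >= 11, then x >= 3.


The converse of (P → Q) is (Q → P). It is not in general equivalent to the original.
Here P = 'x >= 11' and Q = 'x >= 3'.

If x >= 3, then x >= 11.


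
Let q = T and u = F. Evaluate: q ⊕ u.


Exclusive or is true when exactly one operand is true.
Substitute: q=T, u=F.
T ⊕ F evaluates to T.

T


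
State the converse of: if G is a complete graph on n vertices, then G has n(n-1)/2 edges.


The converse of (P → Q) is (Q → P). It is not in general equivalent to the original.
Here P = 'G is a complete graph on n vertices' and Q = 'G has n(n-1)/2 edges'.

If G has n(n-1)/2 edges, then G is a complete graph on n vertices.


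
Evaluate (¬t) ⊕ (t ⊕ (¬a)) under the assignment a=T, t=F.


Substitute a=T, t=F:
¬t = T
¬a = F
t ⊕ (¬a) = F ⊕ F = F
(¬t) ⊕ (t ⊕ (¬a)) = T ⊕ F = T

T


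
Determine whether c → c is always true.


Build the truth table over {c}:
c | φ
-----
F | T
T | T
Every row evaluates to true.

Yes, it is a tautology.


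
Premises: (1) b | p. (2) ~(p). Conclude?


Disjunctive syllogism: from (P ∨ Q) and ¬P, infer Q.
One disjunct, 'p', is ruled out; the other must hold.

b


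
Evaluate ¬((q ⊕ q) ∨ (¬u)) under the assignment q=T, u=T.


Substitute q=T, u=T:
q ⊕ q = T ⊕ T = F
¬u = F
(q ⊕ q) ∨ (¬u) = F ∨ F = F
¬((q ⊕ q) ∨ (¬u)) = T

T


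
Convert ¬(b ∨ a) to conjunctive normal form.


Step 1: Apply De Morgan: ¬(b ∨ a) = ¬b ∧ ¬a.

(¬b) ∧ (¬a)


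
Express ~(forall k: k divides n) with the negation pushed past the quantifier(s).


¬(forall x: φ) = exists x: ¬φ, and ¬(exists x: φ) = forall x: ¬φ.
Apply to the universal statement.

exists k: ~(k divides n)


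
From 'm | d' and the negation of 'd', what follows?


Disjunctive syllogism: from (P ∨ Q) and ¬P, infer Q.
One disjunct, 'd', is ruled out; the other must hold.

m


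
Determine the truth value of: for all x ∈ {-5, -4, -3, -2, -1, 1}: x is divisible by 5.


Evaluate the predicate on each element: -5:T, -4:F, -3:F, -2:F, -1:F, 1:F.
Counterexample x = -4 fails the predicate.

F


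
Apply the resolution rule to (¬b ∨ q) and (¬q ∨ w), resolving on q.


The clauses contain complementary literals q and ¬q.
Resolution eliminates this pair and disjoins the remaining literals (merging duplicates).

(¬b ∨ w)


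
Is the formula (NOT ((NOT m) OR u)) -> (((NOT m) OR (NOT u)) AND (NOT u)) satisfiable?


Search for a satisfying assignment over {m, u}.
Try m=F, u=F: the formula evaluates to T.
A satisfying assignment exists.

Satisfiable.


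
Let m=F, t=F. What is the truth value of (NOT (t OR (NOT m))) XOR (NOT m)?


Substitute m=F, t=F:
NOT m = T
t OR (NOT m) = F OR T = T
NOT (t OR (NOT m)) = F
NOT m = T
(NOT (t OR (NOT m))) XOR (NOT m) = F XOR T = T

T


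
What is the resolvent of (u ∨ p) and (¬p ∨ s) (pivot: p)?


The clauses contain complementary literals p and ¬p.
Resolution eliminates this pair and disjoins the remaining literals (merging duplicates).

(u ∨ s)


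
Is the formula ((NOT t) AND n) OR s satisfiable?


Search for a satisfying assignment over {n, s, t}.
Try n=T, s=F, t=F: the formula evaluates to T.
A satisfying assignment exists.

Satisfiable.


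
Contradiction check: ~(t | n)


Truth table over {n, t}:
n | t | φ
---------
False | False | True
True | False | False
False | True | False
True | True | False
Satisfying assignment at row 1: n=False, t=False gives True.

No, it is not a contradiction.


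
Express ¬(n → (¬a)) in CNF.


Step 1: Rewrite n → (¬a) as ¬n ∨ (¬a).
Step 2: Negate: ¬(¬n ∨ (¬a)) = n ∧ ¬(¬a) (De Morgan + double negation).
Step 3: Eliminate any double negations (¬¬X = X).

n ∧ a


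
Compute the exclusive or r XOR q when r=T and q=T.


Exclusive or is true when exactly one operand is true.
Substitute: r=T, q=T.
T XOR T evaluates to F.

F


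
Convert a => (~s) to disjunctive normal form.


Step 1: Rewrite a → (¬s) as ¬a ∨ (¬s).

(~a) | (~s)


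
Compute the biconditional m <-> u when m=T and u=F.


Biconditional is true when both operands have the same truth value.
Substitute: m=T, u=F.
T <-> F evaluates to F.

F


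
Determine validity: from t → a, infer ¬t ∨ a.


This matches the form of material implication: the conclusion follows in every model of the premises.

Valid.


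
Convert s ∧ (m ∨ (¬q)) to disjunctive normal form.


Step 1: Distribute ∧ over ∨: s ∧ (m ∨ (¬q)) = (s ∧ m) ∨ (s ∧ (¬q)).

(s ∧ m) ∨ (s ∧ (¬q))


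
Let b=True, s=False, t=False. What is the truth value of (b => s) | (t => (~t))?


Substitute b=True, s=False, t=False:
b => s = True => False = False
~t = True
t => (~t) = False => True = True
(b => s) | (t => (~t)) = False | True = True

True


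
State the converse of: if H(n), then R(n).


The converse of (P → Q) is (Q → P). It is not in general equivalent to the original.
Here P = 'H(n)' and Q = 'R(n)'.

If R(n), then H(n).


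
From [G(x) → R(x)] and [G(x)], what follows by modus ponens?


Modus ponens: from (P → Q) and P, infer Q.
P = 'G(x)' is asserted, and P → Q holds, so Q follows.

R(x).


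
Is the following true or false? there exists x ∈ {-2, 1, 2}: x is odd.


Evaluate the predicate on each element: -2:F, 1:T, 2:F.
Witness x = 1 satisfies the predicate.

T


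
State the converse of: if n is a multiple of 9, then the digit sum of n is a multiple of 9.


The converse of (P → Q) is (Q → P). It is not in general equivalent to the original.
Here P = 'n is a multiple of 9' and Q = 'the digit sum of n is a multiple of 9'.

If the digit sum of n is a multiple of 9, then n is a multiple of 9.


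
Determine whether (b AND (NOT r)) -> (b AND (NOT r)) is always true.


Build the truth table over {b, r}:
b | r | φ
---------
F | F | T
T | F | T
F | T | T
T | T | T
Every row evaluates to true.

Yes, it is a tautology.


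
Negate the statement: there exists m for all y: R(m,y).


Negation flips each quantifier (∀↔∃) and negates the inner predicate.
¬(there exists m for all y: φ) = for all m there exists y: ¬φ.

for all m there exists y: NOT(R(m,y))


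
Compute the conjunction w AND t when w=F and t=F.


Conjunction is true only when both operands are true.
Substitute: w=F, t=F.
F AND F evaluates to F.

F


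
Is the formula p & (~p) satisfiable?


Check all 2 assignments over {p}:
p | φ
-----
False | False
True | False
No assignment makes the formula true.

Unsatisfiable.


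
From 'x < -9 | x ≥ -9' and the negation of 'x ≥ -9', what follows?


Disjunctive syllogism: from (P ∨ Q) and ¬P, infer Q.
One disjunct, 'x ≥ -9', is ruled out; the other must hold.

x < -9


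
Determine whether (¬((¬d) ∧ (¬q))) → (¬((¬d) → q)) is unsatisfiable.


Truth table over {d, q}:
d | q | φ
---------
F | F | T
T | F | F
F | T | F
T | T | F
Satisfying assignment at row 1: d=F, q=F gives T.

No, it is not a contradiction.


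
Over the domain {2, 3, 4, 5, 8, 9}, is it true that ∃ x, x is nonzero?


Evaluate the predicate on each element: 2:T, 3:T, 4:T, 5:T, 8:T, 9:T.
Witness x = 2 satisfies the predicate.

T


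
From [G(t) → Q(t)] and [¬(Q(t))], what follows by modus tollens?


Modus tollens: from (P → Q) and ¬Q, infer ¬P.
Q = 'Q(t)' is denied; since P → Q, P must also fail.

Not (G(t)).


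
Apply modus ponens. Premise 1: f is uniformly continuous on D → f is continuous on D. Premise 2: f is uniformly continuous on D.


Modus ponens: from (P → Q) and P, infer Q.
P = 'f is uniformly continuous on D' is asserted, and P → Q holds, so Q follows.

f is continuous on D.


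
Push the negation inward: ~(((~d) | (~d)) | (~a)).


De Morgan: the negation of a disjunction is the conjunction of the negations.
Distribute ~ across |, flipping it to &, and negate each literal.

(d & d) & a


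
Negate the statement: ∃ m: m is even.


¬(∀ x: φ) = ∃ x: ¬φ, and ¬(∃ x: φ) = ∀ x: ¬φ.
Apply to the existential statement.

∀ m: ¬(m is even)


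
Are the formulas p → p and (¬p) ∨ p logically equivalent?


Compare truth tables:
p | φ | ψ
---------
F | T | T
T | T | T
The columns φ and ψ agree on every row.

Yes, they are logically equivalent.


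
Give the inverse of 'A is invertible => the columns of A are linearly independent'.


The inverse of (P → Q) is (¬P → ¬Q). It is equivalent to the converse, not to the original.
Here P = 'A is invertible' and Q = 'the columns of A are linearly independent'.

If not (A is invertible), then not (the columns of A are linearly independent).


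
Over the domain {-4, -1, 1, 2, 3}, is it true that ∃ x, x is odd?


Evaluate the predicate on each element: -4:F, -1:T, 1:T, 2:F, 3:T.
Witness x = -1 satisfies the predicate.

T


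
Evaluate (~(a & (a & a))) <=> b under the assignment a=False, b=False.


Substitute a=False, b=False:
a & a = False & False = False
a & (a & a) = False & False = False
~(a & (a & a)) = True
(~(a & (a & a))) <=> b = True <=> False = False

False


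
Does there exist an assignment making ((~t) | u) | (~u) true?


Search for a satisfying assignment over {t, u}.
Try t=False, u=False: the formula evaluates to True.
A satisfying assignment exists.

Satisfiable.


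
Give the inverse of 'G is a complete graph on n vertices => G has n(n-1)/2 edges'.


The inverse of (P → Q) is (¬P → ¬Q). It is equivalent to the converse, not to the original.
Here P = 'G is a complete graph on n vertices' and Q = 'G has n(n-1)/2 edges'.

If not (G is a complete graph on n vertices), then not (G has n(n-1)/2 edges).


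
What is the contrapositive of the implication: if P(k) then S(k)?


The contrapositive of (P → Q) is (¬Q → ¬P); it is logically equivalent to the original.
Here P = 'P(k)' and Q = 'S(k)'.

If not (S(k)), then not (P(k)).


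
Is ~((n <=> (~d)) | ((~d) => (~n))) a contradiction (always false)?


Truth table over {d, n}:
d | n | φ
---------
False | False | False
True | False | False
False | True | False
True | True | False
Every row is false.

Yes, it is a contradiction.


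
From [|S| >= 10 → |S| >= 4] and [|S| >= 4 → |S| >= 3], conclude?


Hypothetical syllogism: from (P → Q) and (Q → R), infer (P → R).
Chain the two implications through the shared middle term '|S| >= 4'.

|S| >= 10 → |S| >= 3


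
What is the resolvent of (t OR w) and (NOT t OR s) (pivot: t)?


The clauses contain complementary literals t and NOTt.
Resolution eliminates this pair and disjoins the remaining literals (merging duplicates).

(w OR s)


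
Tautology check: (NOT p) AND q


Build the truth table over {p, q}:
p | q | φ
---------
F | F | F
T | F | F
F | T | T
T | T | F
Counterexample at row 1: with p=F, q=F, the formula is F.

No, it is not a tautology.


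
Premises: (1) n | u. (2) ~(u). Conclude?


Disjunctive syllogism: from (P ∨ Q) and ¬P, infer Q.
One disjunct, 'u', is ruled out; the other must hold.

n


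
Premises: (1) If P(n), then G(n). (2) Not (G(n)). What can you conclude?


Modus tollens: from (P → Q) and ¬Q, infer ¬P.
Q = 'G(n)' is denied; since P → Q, P must also fail.

Not (P(n)).


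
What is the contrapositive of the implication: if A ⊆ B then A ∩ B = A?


The contrapositive of (P → Q) is (¬Q → ¬P); it is logically equivalent to the original.
Here P = 'A ⊆ B' and Q = 'A ∩ B = A'.

If not (A ∩ B = A), then not (A ⊆ B).


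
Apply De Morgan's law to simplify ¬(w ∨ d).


De Morgan: the negation of a disjunction is the conjunction of the negations.
Distribute ¬ across ∨, flipping it to ∧, and negate each literal.

(¬w) ∧ (¬d)


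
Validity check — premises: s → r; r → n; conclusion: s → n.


This matches the form of hypothetical syllogism: the conclusion follows in every model of the premises.

Valid.


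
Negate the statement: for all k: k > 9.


¬(for all x: φ) = there exists x: ¬φ, and ¬(there exists x: φ) = for all x: ¬φ.
Apply to the universal statement.

there exists k: NOT(k > 9)


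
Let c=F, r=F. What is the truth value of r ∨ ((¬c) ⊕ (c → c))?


Substitute c=F, r=F:
¬c = T
c → c = F → F = T
(¬c) ⊕ (c → c) = T ⊕ T = F
r ∨ ((¬c) ⊕ (c → c)) = F ∨ F = F

F


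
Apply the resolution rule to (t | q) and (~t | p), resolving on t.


The clauses contain complementary literals t and ~t.
Resolution eliminates this pair and disjoins the remaining literals (merging duplicates).

(q | p)


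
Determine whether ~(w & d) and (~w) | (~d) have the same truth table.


Compare truth tables:
d | w | φ | ψ
-------------
False | False | True | True
True | False | True | True
False | True | True | True
True | True | False | False
The columns φ and ψ agree on every row.

Yes, they are logically equivalent.


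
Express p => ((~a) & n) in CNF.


Step 1: Rewrite p → ((¬a) ∧ n) as ¬p ∨ ((¬a) ∧ n).
Step 2: Distribute ∨ over ∧.

((~p) | (~a)) & ((~p) | n)


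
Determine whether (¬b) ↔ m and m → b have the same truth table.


Compare truth tables:
b | m | φ | ψ
-------------
F | F | F | T
T | F | T | T
F | T | T | F
T | T | F | T
They differ at row 1 (b=F, m=F): φ=F but ψ=T.

No, they are not logically equivalent.


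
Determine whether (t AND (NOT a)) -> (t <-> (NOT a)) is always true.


Build the truth table over {a, t}:
a | t | φ
---------
F | F | T
T | F | T
F | T | T
T | T | T
Every row evaluates to true.

Yes, it is a tautology.


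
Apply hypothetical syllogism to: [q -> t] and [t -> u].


Hypothetical syllogism: from (P → Q) and (Q → R), infer (P → R).
Chain the two implications through the shared middle term 't'.

q -> u


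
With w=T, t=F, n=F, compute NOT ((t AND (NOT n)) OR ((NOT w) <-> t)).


Substitute w=T, t=F, n=F:
NOT n = T
t AND (NOT n) = F AND T = F
NOT w = F
(NOT w) <-> t = F <-> F = T
(t AND (NOT n)) OR ((NOT w) <-> t) = F OR T = T
NOT ((t AND (NOT n)) OR ((NOT w) <-> t)) = F

F


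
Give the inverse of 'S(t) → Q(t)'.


The inverse of (P → Q) is (¬P → ¬Q). It is equivalent to the converse, not to the original.
Here P = 'S(t)' and Q = 'Q(t)'.

If not (S(t)), then not (Q(t)).


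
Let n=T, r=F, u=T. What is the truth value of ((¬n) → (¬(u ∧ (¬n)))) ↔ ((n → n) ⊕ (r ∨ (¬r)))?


Substitute n=T, r=F, u=T:
¬n = F
¬n = F
u ∧ (¬n) = T ∧ F = F
¬(u ∧ (¬n)) = T
(¬n) → (¬(u ∧ (¬n))) = F → T = T
n → n = T → T = T
¬r = T
r ∨ (¬r) = F ∨ T = T
(n → n) ⊕ (r ∨ (¬r)) = T ⊕ T = F
((¬n) → (¬(u ∧ (¬n)))) ↔ ((n → n) ⊕ (r ∨ (¬r))) = T ↔ F = F

F


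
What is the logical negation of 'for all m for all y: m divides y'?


Negation flips each quantifier (∀↔∃) and negates the inner predicate.
¬(for all m for all y: φ) = there exists m there exists y: ¬φ.

there exists m there exists y: NOT(m divides y)


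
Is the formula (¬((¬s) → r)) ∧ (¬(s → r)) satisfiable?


Check all 4 assignments over {r, s}:
r | s | φ
---------
F | F | F
T | F | F
F | T | F
T | T | F
No assignment makes the formula true.

Unsatisfiable.


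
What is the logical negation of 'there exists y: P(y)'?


¬(for all x: φ) = there exists x: ¬φ, and ¬(there exists x: φ) = for all x: ¬φ.
Apply to the existential statement.

for all y: NOT(P(y))


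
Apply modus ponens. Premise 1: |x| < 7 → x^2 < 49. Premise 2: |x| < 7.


Modus ponens: from (P → Q) and P, infer Q.
P = '|x| < 7' is asserted, and P → Q holds, so Q follows.

x^2 < 49.


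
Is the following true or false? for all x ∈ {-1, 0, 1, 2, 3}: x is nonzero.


Evaluate the predicate on each element: -1:T, 0:F, 1:T, 2:T, 3:T.
Counterexample x = 0 fails the predicate.

F


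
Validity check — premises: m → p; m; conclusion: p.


This matches the form of modus ponens: the conclusion follows in every model of the premises.

Valid.


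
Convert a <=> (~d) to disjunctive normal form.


Step 1: a ↔ (¬d) is true exactly when both agree: (a ∧ (¬d)) ∨ (¬a ∧ ¬(¬d)).
Step 2: Eliminate any double negations (¬¬X = X).

(a & (~d)) | ((~a) & d)


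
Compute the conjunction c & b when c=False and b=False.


Conjunction is true only when both operands are true.
Substitute: c=False, b=False.
False & False evaluates to False.

False


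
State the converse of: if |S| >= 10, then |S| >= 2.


The converse of (P → Q) is (Q → P). It is not in general equivalent to the original.
Here P = '|S| >= 10' and Q = '|S| >= 2'.

If |S| >= 2, then |S| >= 10.


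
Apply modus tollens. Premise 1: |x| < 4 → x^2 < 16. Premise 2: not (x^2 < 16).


Modus tollens: from (P → Q) and ¬Q, infer ¬P.
Q = 'x^2 < 16' is denied; since P → Q, P must also fail.

Not (|x| < 4).


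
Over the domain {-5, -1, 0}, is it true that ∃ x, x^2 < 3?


Evaluate the predicate on each element: -5:F, -1:T, 0:T.
Witness x = -1 satisfies the predicate.

T


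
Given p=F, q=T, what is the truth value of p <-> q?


Biconditional is true when both operands have the same truth value.
Substitute: p=F, q=T.
F <-> T evaluates to F.

F


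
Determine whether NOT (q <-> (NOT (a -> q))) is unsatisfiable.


Truth table over {a, q}:
a | q | φ
---------
F | F | F
T | F | T
F | T | T
T | T | T
Satisfying assignment at row 2: a=T, q=F gives T.

No, it is not a contradiction.


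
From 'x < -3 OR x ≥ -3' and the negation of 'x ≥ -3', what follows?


Disjunctive syllogism: from (P ∨ Q) and ¬P, infer Q.
One disjunct, 'x ≥ -3', is ruled out; the other must hold.

x < -3


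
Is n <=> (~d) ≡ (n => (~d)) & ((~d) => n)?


Compare truth tables:
d | n | φ | ψ
-------------
False | False | False | False
True | False | True | True
False | True | True | True
True | True | False | False
The columns φ and ψ agree on every row.

Yes, they are logically equivalent.


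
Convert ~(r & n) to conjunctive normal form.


Step 1: Apply De Morgan: ¬(r ∧ n) = ¬r ∨ ¬n.

(~r) | (~n)


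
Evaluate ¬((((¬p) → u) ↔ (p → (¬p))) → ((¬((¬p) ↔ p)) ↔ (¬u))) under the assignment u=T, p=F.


Substitute u=T, p=F:
… (earlier sub-steps elided)
¬p = T
p → (¬p) = F → T = T
((¬p) → u) ↔ (p → (¬p)) = T ↔ T = T
¬p = T
(¬p) ↔ p = T ↔ F = F
¬((¬p) ↔ p) = T
¬u = F
(¬((¬p) ↔ p)) ↔ (¬u) = T ↔ F = F
(((¬p) → u) ↔ (p → (¬p))) → ((¬((¬p) ↔ p)) ↔ (¬u)) = T → F = F
¬((((¬p) → u) ↔ (p → (¬p))) → ((¬((¬p) ↔ p)) ↔ (¬u))) = T

T


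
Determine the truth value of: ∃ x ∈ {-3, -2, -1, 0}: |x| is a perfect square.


Evaluate the predicate on each element: -3:F, -2:F, -1:T, 0:T.
Witness x = -1 satisfies the predicate.

T


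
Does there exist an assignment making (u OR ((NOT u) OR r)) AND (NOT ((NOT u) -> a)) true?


Search for a satisfying assignment over {a, r, u}.
Try a=F, r=F, u=F: the formula evaluates to T.
A satisfying assignment exists.

Satisfiable.


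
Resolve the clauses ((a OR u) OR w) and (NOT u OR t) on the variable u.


The clauses contain complementary literals u and NOTu.
Resolution eliminates this pair and disjoins the remaining literals (merging duplicates).

((a OR w) OR t)


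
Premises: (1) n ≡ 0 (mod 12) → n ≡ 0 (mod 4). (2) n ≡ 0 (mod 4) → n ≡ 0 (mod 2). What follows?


Hypothetical syllogism: from (P → Q) and (Q → R), infer (P → R).
Chain the two implications through the shared middle term 'n ≡ 0 (mod 4)'.

n ≡ 0 (mod 12) → n ≡ 0 (mod 2)


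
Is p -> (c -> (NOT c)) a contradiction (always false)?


Truth table over {c, p}:
c | p | φ
---------
F | F | T
T | F | T
F | T | T
T | T | F
Satisfying assignment at row 1: c=F, p=F gives T.

No, it is not a contradiction.


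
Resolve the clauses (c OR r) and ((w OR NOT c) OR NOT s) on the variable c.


The clauses contain complementary literals c and NOTc.
Resolution eliminates this pair and disjoins the remaining literals (merging duplicates).

((r OR NOT s) OR w)


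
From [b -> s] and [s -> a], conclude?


Hypothetical syllogism: from (P → Q) and (Q → R), infer (P → R).
Chain the two implications through the shared middle term 's'.

b -> a


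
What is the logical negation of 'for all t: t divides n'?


¬(for all x: φ) = there exists x: ¬φ, and ¬(there exists x: φ) = for all x: ¬φ.
Apply to the universal statement.

there exists t: NOT(t divides n)


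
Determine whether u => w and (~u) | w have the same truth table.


Compare truth tables:
u | w | φ | ψ
-------------
False | False | True | True
True | False | False | False
False | True | True | True
True | True | True | True
The columns φ and ψ agree on every row.

Yes, they are logically equivalent.


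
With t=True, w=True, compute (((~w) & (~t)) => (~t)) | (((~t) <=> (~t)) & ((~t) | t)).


Substitute t=True, w=True:
… (earlier sub-steps elided)
(~w) & (~t) = False & False = False
~t = False
((~w) & (~t)) => (~t) = False => False = True
~t = False
~t = False
(~t) <=> (~t) = False <=> False = True
~t = False
(~t) | t = False | True = True
((~t) <=> (~t)) & ((~t) | t) = True & True = True
(((~w) & (~t)) => (~t)) | (((~t) <=> (~t)) & ((~t) | t)) = True | True = True

True


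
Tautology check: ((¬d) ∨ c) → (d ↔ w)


Build the truth table over {c, d, w}:
c | d | w | φ
-------------
F | F | F | T
T | F | F | T
F | T | F | T
T | T | F | F
F | F | T | F
T | F | T | F
F | T | T | T
T | T | T | T
Counterexample at row 4: with c=T, d=T, w=F, the formula is F.

No, it is not a tautology.


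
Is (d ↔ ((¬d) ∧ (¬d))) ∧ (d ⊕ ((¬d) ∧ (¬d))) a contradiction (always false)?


Truth table over {d}:
d | φ
-----
F | F
T | F
Every row is false.

Yes, it is a contradiction.


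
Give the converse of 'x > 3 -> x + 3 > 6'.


The converse of (P → Q) is (Q → P). It is not in general equivalent to the original.
Here P = 'x > 3' and Q = 'x + 3 > 6'.

If x + 3 > 6, then x > 3.


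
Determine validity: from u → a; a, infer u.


This is affirming the consequent (fallacy). There exist truth assignments where the premises are all true but the conclusion is false.

Invalid.


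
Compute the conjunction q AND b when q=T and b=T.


Conjunction is true only when both operands are true.
Substitute: q=T, b=T.
T AND T evaluates to T.

T


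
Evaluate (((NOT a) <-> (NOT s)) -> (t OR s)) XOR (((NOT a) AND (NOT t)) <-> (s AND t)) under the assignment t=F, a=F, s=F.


Substitute t=F, a=F, s=F:
… (earlier sub-steps elided)
NOT s = T
(NOT a) <-> (NOT s) = T <-> T = T
t OR s = F OR F = F
((NOT a) <-> (NOT s)) -> (t OR s) = T -> F = F
NOT a = T
NOT t = T
(NOT a) AND (NOT t) = T AND T = T
s AND t = F AND F = F
((NOT a) AND (NOT t)) <-> (s AND t) = T <-> F = F
(((NOT a) <-> (NOT s)) -> (t OR s)) XOR (((NOT a) AND (NOT t)) <-> (s AND t)) = F XOR F = F

F


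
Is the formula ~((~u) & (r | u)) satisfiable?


Search for a satisfying assignment over {r, u}.
Try r=False, u=False: the formula evaluates to True.
A satisfying assignment exists.

Satisfiable.


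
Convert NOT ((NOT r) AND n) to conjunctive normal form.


Step 1: Apply De Morgan: ¬((¬r) ∧ n) = ¬(¬r) ∨ ¬n.
Step 2: Eliminate any double negations (¬¬X = X).

r OR (NOT n)


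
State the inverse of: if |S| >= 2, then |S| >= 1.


The inverse of (P → Q) is (¬P → ¬Q). It is equivalent to the converse, not to the original.
Here P = '|S| >= 2' and Q = '|S| >= 1'.

If not (|S| >= 2), then not (|S| >= 1).


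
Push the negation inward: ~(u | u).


De Morgan: the negation of a disjunction is the conjunction of the negations.
Distribute ~ across |, flipping it to &, and negate each literal.

(~u) & (~u)


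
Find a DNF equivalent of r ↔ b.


Step 1: r ↔ b is true exactly when both agree: (r ∧ b) ∨ (¬r ∧ ¬b).

(r ∧ b) ∨ ((¬r) ∧ (¬b))


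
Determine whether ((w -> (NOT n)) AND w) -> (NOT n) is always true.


Build the truth table over {n, w}:
n | w | φ
---------
F | F | T
T | F | T
F | T | T
T | T | T
Every row evaluates to true.

Yes, it is a tautology.


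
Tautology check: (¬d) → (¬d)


Build the truth table over {d}:
d | φ
-----
F | T
T | T
Every row evaluates to true.

Yes, it is a tautology.


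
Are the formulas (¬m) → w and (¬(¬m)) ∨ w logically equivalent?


Compare truth tables:
m | w | φ | ψ
-------------
F | F | F | F
T | F | T | T
F | T | T | T
T | T | T | T
The columns φ and ψ agree on every row.

Yes, they are logically equivalent.


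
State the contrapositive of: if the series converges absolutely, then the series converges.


The contrapositive of (P → Q) is (¬Q → ¬P); it is logically equivalent to the original.
Here P = 'the series converges absolutely' and Q = 'the series converges'.

If not (the series converges), then not (the series converges absolutely).


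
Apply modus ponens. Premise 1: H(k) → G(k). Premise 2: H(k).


Modus ponens: from (P → Q) and P, infer Q.
P = 'H(k)' is asserted, and P → Q holds, so Q follows.

G(k).


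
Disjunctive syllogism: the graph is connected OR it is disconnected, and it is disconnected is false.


Disjunctive syllogism: from (P ∨ Q) and ¬P, infer Q.
One disjunct, 'it is disconnected', is ruled out; the other must hold.

the graph is connected


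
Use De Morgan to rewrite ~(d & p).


De Morgan: the negation of a conjunction is the disjunction of the negations.
Distribute ~ across &, flipping it to |, and negate each literal.

(~d) | (~p)


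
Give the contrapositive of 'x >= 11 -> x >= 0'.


The contrapositive of (P → Q) is (¬Q → ¬P); it is logically equivalent to the original.
Here P = 'x >= 11' and Q = 'x >= 0'.

If not (x >= 0), then not (x >= 11).


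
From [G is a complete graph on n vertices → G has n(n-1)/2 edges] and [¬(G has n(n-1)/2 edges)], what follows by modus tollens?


Modus tollens: from (P → Q) and ¬Q, infer ¬P.
Q = 'G has n(n-1)/2 edges' is denied; since P → Q, P must also fail.

Not (G is a complete graph on n vertices).


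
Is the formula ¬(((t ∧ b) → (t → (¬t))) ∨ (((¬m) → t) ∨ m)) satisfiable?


Check all 8 assignments over {b, m, t}:
b | m | t | φ
-------------
F | F | F | F
T | F | F | F
F | T | F | F
T | T | F | F
F | F | T | F
T | F | T | F
F | T | T | F
T | T | T | F
No assignment makes the formula true.

Unsatisfiable.


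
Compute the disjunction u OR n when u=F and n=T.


Disjunction is false only when both operands are false.
Substitute: u=F, n=T.
F OR T evaluates to T.

T


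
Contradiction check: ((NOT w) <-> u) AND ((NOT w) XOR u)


Truth table over {u, w}:
u | w | φ
---------
F | F | F
T | F | F
F | T | F
T | T | F
Every row is false.

Yes, it is a contradiction.


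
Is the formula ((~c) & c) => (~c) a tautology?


Build the truth table over {c}:
c | φ
-----
False | True
True | True
Every row evaluates to true.

Yes, it is a tautology.


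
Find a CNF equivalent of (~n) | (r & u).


Step 1: Distribute ∨ over ∧: (¬n) ∨ (r ∧ u) = ((¬n) ∨ r) ∧ ((¬n) ∨ u).

((~n) | r) & ((~n) | u)


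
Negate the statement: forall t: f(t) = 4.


¬(forall x: φ) = exists x: ¬φ, and ¬(exists x: φ) = forall x: ¬φ.
Apply to the universal statement.

exists t: ~(f(t) = 4)


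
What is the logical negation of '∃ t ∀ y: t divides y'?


Negation flips each quantifier (∀↔∃) and negates the inner predicate.
¬(∃ t ∀ y: φ) = ∀ t ∃ y: ¬φ.

∀ t ∃ y: ¬(t divides y)


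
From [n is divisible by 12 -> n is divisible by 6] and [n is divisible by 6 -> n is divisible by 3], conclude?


Hypothetical syllogism: from (P → Q) and (Q → R), infer (P → R).
Chain the two implications through the shared middle term 'n is divisible by 6'.

n is divisible by 12 -> n is divisible by 3


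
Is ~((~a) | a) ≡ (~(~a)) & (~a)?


Compare truth tables:
a | φ | ψ
---------
False | False | False
True | False | False
The columns φ and ψ agree on every row.

Yes, they are logically equivalent.


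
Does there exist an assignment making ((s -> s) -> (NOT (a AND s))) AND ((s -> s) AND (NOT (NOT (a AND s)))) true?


Check all 4 assignments over {a, s}:
a | s | φ
---------
F | F | F
T | F | F
F | T | F
T | T | F
No assignment makes the formula true.

Unsatisfiable.


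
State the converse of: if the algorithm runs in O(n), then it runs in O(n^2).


The converse of (P → Q) is (Q → P). It is not in general equivalent to the original.
Here P = 'the algorithm runs in O(n)' and Q = 'it runs in O(n^2)'.

If it runs in O(n^2), then the algorithm runs in O(n).


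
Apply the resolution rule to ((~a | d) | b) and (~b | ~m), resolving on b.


The clauses contain complementary literals b and ~b.
Resolution eliminates this pair and disjoins the remaining literals (merging duplicates).

((~a | d) | ~m)


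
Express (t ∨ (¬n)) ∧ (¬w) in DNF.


Step 1: Distribute ∧ over ∨: (t ∨ (¬n)) ∧ (¬w) = (t ∧ (¬w)) ∨ ((¬n) ∧ (¬w)).

(t ∧ (¬w)) ∨ ((¬n) ∧ (¬w))


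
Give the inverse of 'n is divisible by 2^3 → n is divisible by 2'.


The inverse of (P → Q) is (¬P → ¬Q). It is equivalent to the converse, not to the original.
Here P = 'n is divisible by 2^3' and Q = 'n is divisible by 2'.

If not (n is divisible by 2^3), then not (n is divisible by 2).


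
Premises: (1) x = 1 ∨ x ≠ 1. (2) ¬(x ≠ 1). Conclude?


Disjunctive syllogism: from (P ∨ Q) and ¬P, infer Q.
One disjunct, 'x ≠ 1', is ruled out; the other must hold.

x = 1


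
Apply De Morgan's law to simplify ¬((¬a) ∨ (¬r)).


De Morgan: the negation of a disjunction is the conjunction of the negations.
Distribute ¬ across ∨, flipping it to ∧, and negate each literal.

a ∧ r


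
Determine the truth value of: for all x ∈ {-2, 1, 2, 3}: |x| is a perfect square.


Evaluate the predicate on each element: -2:F, 1:T, 2:F, 3:F.
Counterexample x = -2 fails the predicate.

F


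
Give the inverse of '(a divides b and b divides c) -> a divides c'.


The inverse of (P → Q) is (¬P → ¬Q). It is equivalent to the converse, not to the original.
Here P = '(a divides b and b divides c)' and Q = 'a divides c'.

If not ((a divides b and b divides c)), then not (a divides c).


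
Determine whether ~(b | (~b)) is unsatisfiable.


Truth table over {b}:
b | φ
-----
False | False
True | False
Every row is false.

Yes, it is a contradiction.


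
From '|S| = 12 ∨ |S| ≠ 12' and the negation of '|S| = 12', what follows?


Disjunctive syllogism: from (P ∨ Q) and ¬P, infer Q.
One disjunct, '|S| = 12', is ruled out; the other must hold.

|S| ≠ 12


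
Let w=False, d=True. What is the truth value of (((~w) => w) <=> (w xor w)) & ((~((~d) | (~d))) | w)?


Substitute w=False, d=True:
~w = True
(~w) => w = True => False = False
w xor w = False xor False = False
((~w) => w) <=> (w xor w) = False <=> False = True
~d = False
~d = False
(~d) | (~d) = False | False = False
~((~d) | (~d)) = True
(~((~d) | (~d))) | w = True | False = True
(((~w) => w) <=> (w xor w)) & ((~((~d) | (~d))) | w) = True & True = True

True


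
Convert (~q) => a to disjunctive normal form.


Step 1: Rewrite (¬q) → a as ¬(¬q) ∨ a.
Step 2: Eliminate any double negations (¬¬X = X).

q | a


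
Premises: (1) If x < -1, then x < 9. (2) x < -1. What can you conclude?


Modus ponens: from (P → Q) and P, infer Q.
P = 'x < -1' is asserted, and P → Q holds, so Q follows.

x < 9.


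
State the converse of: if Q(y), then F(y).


The converse of (P → Q) is (Q → P). It is not in general equivalent to the original.
Here P = 'Q(y)' and Q = 'F(y)'.

If F(y), then Q(y).


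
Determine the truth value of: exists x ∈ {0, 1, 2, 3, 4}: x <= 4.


Evaluate the predicate on each element: 0:True, 1:True, 2:True, 3:True, 4:True.
Witness x = 0 satisfies the predicate.

True


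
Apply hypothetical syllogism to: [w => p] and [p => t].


Hypothetical syllogism: from (P → Q) and (Q → R), infer (P → R).
Chain the two implications through the shared middle term 'p'.

w => t


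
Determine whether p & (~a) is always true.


Build the truth table over {a, p}:
a | p | φ
---------
False | False | False
True | False | False
False | True | True
True | True | False
Counterexample at row 1: with a=False, p=False, the formula is False.

No, it is not a tautology.


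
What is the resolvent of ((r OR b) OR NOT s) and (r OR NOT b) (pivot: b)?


The clauses contain complementary literals b and NOTb.
Resolution eliminates this pair and disjoins the remaining literals (merging duplicates).

(r OR NOT s)


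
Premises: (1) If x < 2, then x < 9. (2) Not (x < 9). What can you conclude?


Modus tollens: from (P → Q) and ¬Q, infer ¬P.
Q = 'x < 9' is denied; since P → Q, P must also fail.

Not (x < 2).


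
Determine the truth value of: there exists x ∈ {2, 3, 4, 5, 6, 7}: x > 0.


Evaluate the predicate on each element: 2:T, 3:T, 4:T, 5:T, 6:T, 7:T.
Witness x = 2 satisfies the predicate.

T


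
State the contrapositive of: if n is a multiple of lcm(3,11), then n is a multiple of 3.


The contrapositive of (P → Q) is (¬Q → ¬P); it is logically equivalent to the original.
Here P = 'n is a multiple of lcm(3,11)' and Q = 'n is a multiple of 3'.

If not (n is a multiple of 3), then not (n is a multiple of lcm(3,11)).


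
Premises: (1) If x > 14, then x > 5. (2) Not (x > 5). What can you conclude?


Modus tollens: from (P → Q) and ¬Q, infer ¬P.
Q = 'x > 5' is denied; since P → Q, P must also fail.

Not (x > 14).


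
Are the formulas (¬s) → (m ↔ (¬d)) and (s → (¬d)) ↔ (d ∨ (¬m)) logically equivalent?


Compare truth tables:
d | m | s | φ | ψ
-----------------
F | F | F | F | T
T | F | F | T | T
F | T | F | T | F
T | T | F | F | T
F | F | T | T | T
T | F | T | T | F
F | T | T | T | F
T | T | T | T | F
They differ at row 1 (d=F, m=F, s=F): φ=F but ψ=T.

No, they are not logically equivalent.


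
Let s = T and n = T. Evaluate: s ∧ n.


Conjunction is true only when both operands are true.
Substitute: s=T, n=T.
T ∧ T evaluates to T.

T


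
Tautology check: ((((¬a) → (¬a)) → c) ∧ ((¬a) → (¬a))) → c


Build the truth table over {a, c}:
a | c | φ
---------
F | F | T
T | F | T
F | T | T
T | T | T
Every row evaluates to true.

Yes, it is a tautology.


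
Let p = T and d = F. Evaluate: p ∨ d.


Disjunction is false only when both operands are false.
Substitute: p=T, d=F.
T ∨ F evaluates to T.

T


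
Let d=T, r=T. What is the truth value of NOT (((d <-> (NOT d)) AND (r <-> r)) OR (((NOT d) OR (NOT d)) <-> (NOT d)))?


Substitute d=T, r=T:
… (earlier sub-steps elided)
d <-> (NOT d) = T <-> F = F
r <-> r = T <-> T = T
(d <-> (NOT d)) AND (r <-> r) = F AND T = F
NOT d = F
NOT d = F
(NOT d) OR (NOT d) = F OR F = F
NOT d = F
((NOT d) OR (NOT d)) <-> (NOT d) = F <-> F = T
((d <-> (NOT d)) AND (r <-> r)) OR (((NOT d) OR (NOT d)) <-> (NOT d)) = F OR T = T
NOT (((d <-> (NOT d)) AND (r <-> r)) OR (((NOT d) OR (NOT d)) <-> (NOT d))) = F

F


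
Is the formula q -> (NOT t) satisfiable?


Search for a satisfying assignment over {q, t}.
Try q=F, t=F: the formula evaluates to T.
A satisfying assignment exists.

Satisfiable.


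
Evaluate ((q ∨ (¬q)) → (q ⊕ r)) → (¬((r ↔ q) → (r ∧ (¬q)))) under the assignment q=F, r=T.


Substitute q=F, r=T:
¬q = T
q ∨ (¬q) = F ∨ T = T
q ⊕ r = F ⊕ T = T
(q ∨ (¬q)) → (q ⊕ r) = T → T = T
r ↔ q = T ↔ F = F
¬q = T
r ∧ (¬q) = T ∧ T = T
(r ↔ q) → (r ∧ (¬q)) = F → T = T
¬((r ↔ q) → (r ∧ (¬q))) = F
((q ∨ (¬q)) → (q ⊕ r)) → (¬((r ↔ q) → (r ∧ (¬q)))) = T → F = F

F


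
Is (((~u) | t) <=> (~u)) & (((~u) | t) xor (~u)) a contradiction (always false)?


Truth table over {t, u}:
t | u | φ
---------
False | False | False
True | False | False
False | True | False
True | True | False
Every row is false.

Yes, it is a contradiction.


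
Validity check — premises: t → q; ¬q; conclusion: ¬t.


This matches the form of modus tollens: the conclusion follows in every model of the premises.

Valid.


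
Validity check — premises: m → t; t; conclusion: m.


This is affirming the consequent (fallacy). There exist truth assignments where the premises are all true but the conclusion is false.

Invalid.


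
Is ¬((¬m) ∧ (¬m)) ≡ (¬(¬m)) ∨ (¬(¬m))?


Compare truth tables:
m | φ | ψ
---------
F | F | F
T | T | T
The columns φ and ψ agree on every row.

Yes, they are logically equivalent.


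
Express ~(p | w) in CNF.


Step 1: Apply De Morgan: ¬(p ∨ w) = ¬p ∧ ¬w.

(~p) & (~w)


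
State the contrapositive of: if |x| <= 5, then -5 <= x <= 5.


The contrapositive of (P → Q) is (¬Q → ¬P); it is logically equivalent to the original.
Here P = '|x| <= 5' and Q = '-5 <= x <= 5'.

If not (-5 <= x <= 5), then not (|x| <= 5).
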